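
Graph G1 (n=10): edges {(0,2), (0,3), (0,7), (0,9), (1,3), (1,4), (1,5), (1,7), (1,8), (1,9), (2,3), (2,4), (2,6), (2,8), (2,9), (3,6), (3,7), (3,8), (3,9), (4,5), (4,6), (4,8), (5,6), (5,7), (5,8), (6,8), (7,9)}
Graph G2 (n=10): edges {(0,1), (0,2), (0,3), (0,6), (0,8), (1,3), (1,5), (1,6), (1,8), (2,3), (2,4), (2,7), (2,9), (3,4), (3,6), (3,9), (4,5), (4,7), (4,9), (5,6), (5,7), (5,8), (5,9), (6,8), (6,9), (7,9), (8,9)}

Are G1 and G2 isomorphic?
Yes, isomorphic

The graphs are isomorphic.
One valid mapping φ: V(G1) → V(G2): 0→7, 1→3, 2→5, 3→9, 4→1, 5→0, 6→8, 7→2, 8→6, 9→4

Verify φ preserves adjacency — for each edge of G1, its image is an edge of G2:
  (0,2) → (φ(0),φ(2)) = (5,7) ∈ E(G2) ✓
  (0,3) → (φ(0),φ(3)) = (7,9) ∈ E(G2) ✓
  (0,7) → (φ(0),φ(7)) = (2,7) ∈ E(G2) ✓
  (0,9) → (φ(0),φ(9)) = (4,7) ∈ E(G2) ✓
  (1,3) → (φ(1),φ(3)) = (3,9) ∈ E(G2) ✓
  (1,4) → (φ(1),φ(4)) = (1,3) ∈ E(G2) ✓
  (1,5) → (φ(1),φ(5)) = (0,3) ∈ E(G2) ✓
  (1,7) → (φ(1),φ(7)) = (2,3) ∈ E(G2) ✓
  (1,8) → (φ(1),φ(8)) = (3,6) ∈ E(G2) ✓
  (1,9) → (φ(1),φ(9)) = (3,4) ∈ E(G2) ✓
  (2,3) → (φ(2),φ(3)) = (5,9) ∈ E(G2) ✓
  (2,4) → (φ(2),φ(4)) = (1,5) ∈ E(G2) ✓
  (2,6) → (φ(2),φ(6)) = (5,8) ∈ E(G2) ✓
  (2,8) → (φ(2),φ(8)) = (5,6) ∈ E(G2) ✓
  (2,9) → (φ(2),φ(9)) = (4,5) ∈ E(G2) ✓
  (3,6) → (φ(3),φ(6)) = (8,9) ∈ E(G2) ✓
  (3,7) → (φ(3),φ(7)) = (2,9) ∈ E(G2) ✓
  (3,8) → (φ(3),φ(8)) = (6,9) ∈ E(G2) ✓
  (3,9) → (φ(3),φ(9)) = (4,9) ∈ E(G2) ✓
  (4,5) → (φ(4),φ(5)) = (0,1) ∈ E(G2) ✓
  (4,6) → (φ(4),φ(6)) = (1,8) ∈ E(G2) ✓
  (4,8) → (φ(4),φ(8)) = (1,6) ∈ E(G2) ✓
  (5,6) → (φ(5),φ(6)) = (0,8) ∈ E(G2) ✓
  (5,7) → (φ(5),φ(7)) = (0,2) ∈ E(G2) ✓
  (5,8) → (φ(5),φ(8)) = (0,6) ∈ E(G2) ✓
  (6,8) → (φ(6),φ(8)) = (6,8) ∈ E(G2) ✓
  (7,9) → (φ(7),φ(9)) = (2,4) ∈ E(G2) ✓
All 27 edges of G1 map to edges of G2, and |E(G1)| = |E(G2)| = 27, so φ is a bijection on edges as well as vertices. Hence G1 ≅ G2.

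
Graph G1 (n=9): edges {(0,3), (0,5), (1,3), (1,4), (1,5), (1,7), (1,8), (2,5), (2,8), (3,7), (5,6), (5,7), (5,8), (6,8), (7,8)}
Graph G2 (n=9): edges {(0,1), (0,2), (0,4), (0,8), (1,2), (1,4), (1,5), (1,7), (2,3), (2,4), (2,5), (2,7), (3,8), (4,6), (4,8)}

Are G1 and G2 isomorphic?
Yes, isomorphic

The graphs are isomorphic.
One valid mapping φ: V(G1) → V(G2): 0→3, 1→4, 2→7, 3→8, 4→6, 5→2, 6→5, 7→0, 8→1

Verify φ preserves adjacency — for each edge of G1, its image is an edge of G2:
  (0,3) → (φ(0),φ(3)) = (3,8) ∈ E(G2) ✓
  (0,5) → (φ(0),φ(5)) = (2,3) ∈ E(G2) ✓
  (1,3) → (φ(1),φ(3)) = (4,8) ∈ E(G2) ✓
  (1,4) → (φ(1),φ(4)) = (4,6) ∈ E(G2) ✓
  (1,5) → (φ(1),φ(5)) = (2,4) ∈ E(G2) ✓
  (1,7) → (φ(1),φ(7)) = (0,4) ∈ E(G2) ✓
  (1,8) → (φ(1),φ(8)) = (1,4) ∈ E(G2) ✓
  (2,5) → (φ(2),φ(5)) = (2,7) ∈ E(G2) ✓
  (2,8) → (φ(2),φ(8)) = (1,7) ∈ E(G2) ✓
  (3,7) → (φ(3),φ(7)) = (0,8) ∈ E(G2) ✓
  (5,6) → (φ(5),φ(6)) = (2,5) ∈ E(G2) ✓
  (5,7) → (φ(5),φ(7)) = (0,2) ∈ E(G2) ✓
  (5,8) → (φ(5),φ(8)) = (1,2) ∈ E(G2) ✓
  (6,8) → (φ(6),φ(8)) = (1,5) ∈ E(G2) ✓
  (7,8) → (φ(7),φ(8)) = (0,1) ∈ E(G2) ✓
All 15 edges of G1 map to edges of G2, and |E(G1)| = |E(G2)| = 15, so φ is a bijection on edges as well as vertices. Hence G1 ≅ G2.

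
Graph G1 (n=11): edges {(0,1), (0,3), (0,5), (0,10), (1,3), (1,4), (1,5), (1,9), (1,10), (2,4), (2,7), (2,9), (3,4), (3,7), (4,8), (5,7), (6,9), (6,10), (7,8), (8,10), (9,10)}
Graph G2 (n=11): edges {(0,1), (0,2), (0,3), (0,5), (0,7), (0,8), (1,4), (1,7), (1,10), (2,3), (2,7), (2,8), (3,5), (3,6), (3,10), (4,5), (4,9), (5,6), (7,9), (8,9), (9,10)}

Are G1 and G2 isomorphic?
Yes, isomorphic

The graphs are isomorphic.
One valid mapping φ: V(G1) → V(G2): 0→2, 1→0, 2→4, 3→7, 4→1, 5→8, 6→6, 7→9, 8→10, 9→5, 10→3

Verify φ preserves adjacency — for each edge of G1, its image is an edge of G2:
  (0,1) → (φ(0),φ(1)) = (0,2) ∈ E(G2) ✓
  (0,3) → (φ(0),φ(3)) = (2,7) ∈ E(G2) ✓
  (0,5) → (φ(0),φ(5)) = (2,8) ∈ E(G2) ✓
  (0,10) → (φ(0),φ(10)) = (2,3) ∈ E(G2) ✓
  (1,3) → (φ(1),φ(3)) = (0,7) ∈ E(G2) ✓
  (1,4) → (φ(1),φ(4)) = (0,1) ∈ E(G2) ✓
  (1,5) → (φ(1),φ(5)) = (0,8) ∈ E(G2) ✓
  (1,9) → (φ(1),φ(9)) = (0,5) ∈ E(G2) ✓
  (1,10) → (φ(1),φ(10)) = (0,3) ∈ E(G2) ✓
  (2,4) → (φ(2),φ(4)) = (1,4) ∈ E(G2) ✓
  (2,7) → (φ(2),φ(7)) = (4,9) ∈ E(G2) ✓
  (2,9) → (φ(2),φ(9)) = (4,5) ∈ E(G2) ✓
  (3,4) → (φ(3),φ(4)) = (1,7) ∈ E(G2) ✓
  (3,7) → (φ(3),φ(7)) = (7,9) ∈ E(G2) ✓
  (4,8) → (φ(4),φ(8)) = (1,10) ∈ E(G2) ✓
  (5,7) → (φ(5),φ(7)) = (8,9) ∈ E(G2) ✓
  (6,9) → (φ(6),φ(9)) = (5,6) ∈ E(G2) ✓
  (6,10) → (φ(6),φ(10)) = (3,6) ∈ E(G2) ✓
  (7,8) → (φ(7),φ(8)) = (9,10) ∈ E(G2) ✓
  (8,10) → (φ(8),φ(10)) = (3,10) ∈ E(G2) ✓
  (9,10) → (φ(9),φ(10)) = (3,5) ∈ E(G2) ✓
All 21 edges of G1 map to edges of G2, and |E(G1)| = |E(G2)| = 21, so φ is a bijection on edges as well as vertices. Hence G1 ≅ G2.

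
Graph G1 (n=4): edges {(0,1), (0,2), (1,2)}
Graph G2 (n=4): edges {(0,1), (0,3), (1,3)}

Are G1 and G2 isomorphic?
Yes, isomorphic

The graphs are isomorphic.
One valid mapping φ: V(G1) → V(G2): 0→0, 1→1, 2→3, 3→2

Verify φ preserves adjacency — for each edge of G1, its image is an edge of G2:
  (0,1) → (φ(0),φ(1)) = (0,1) ∈ E(G2) ✓
  (0,2) → (φ(0),φ(2)) = (0,3) ∈ E(G2) ✓
  (1,2) → (φ(1),φ(2)) = (1,3) ∈ E(G2) ✓
All 3 edges of G1 map to edges of G2, and |E(G1)| = |E(G2)| = 3, so φ is a bijection on edges as well as vertices. Hence G1 ≅ G2.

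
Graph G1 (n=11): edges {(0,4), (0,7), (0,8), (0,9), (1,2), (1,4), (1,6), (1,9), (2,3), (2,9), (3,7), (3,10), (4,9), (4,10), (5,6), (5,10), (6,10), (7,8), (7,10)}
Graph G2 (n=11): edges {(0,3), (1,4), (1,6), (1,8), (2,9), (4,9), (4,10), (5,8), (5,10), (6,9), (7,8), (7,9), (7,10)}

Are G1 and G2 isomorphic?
No, not isomorphic

The graphs are NOT isomorphic.

Connected components of G1: 1 component(s) with vertex sets [[0, 1, 2, 3, 4, 5, 6, 7, 8, 9, 10]], sizes [11].
Connected components of G2: 2 component(s) with vertex sets [[0, 3], [1, 2, 4, 5, 6, 7, 8, 9, 10]], sizes [2, 9].
The number of connected components (and the multiset of component sizes) is an isomorphism invariant — an isomorphism maps each component of G1 bijectively onto a component of G2. Since G1 has 1 component(s) and G2 has 2, they cannot be isomorphic.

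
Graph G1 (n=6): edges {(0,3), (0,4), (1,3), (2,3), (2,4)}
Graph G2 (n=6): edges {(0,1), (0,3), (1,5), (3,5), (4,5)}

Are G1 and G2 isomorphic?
Yes, isomorphic

The graphs are isomorphic.
One valid mapping φ: V(G1) → V(G2): 0→3, 1→4, 2→1, 3→5, 4→0, 5→2

Verify φ preserves adjacency — for each edge of G1, its image is an edge of G2:
  (0,3) → (φ(0),φ(3)) = (3,5) ∈ E(G2) ✓
  (0,4) → (φ(0),φ(4)) = (0,3) ∈ E(G2) ✓
  (1,3) → (φ(1),φ(3)) = (4,5) ∈ E(G2) ✓
  (2,3) → (φ(2),φ(3)) = (1,5) ∈ E(G2) ✓
  (2,4) → (φ(2),φ(4)) = (0,1) ∈ E(G2) ✓
All 5 edges of G1 map to edges of G2, and |E(G1)| = |E(G2)| = 5, so φ is a bijection on edges as well as vertices. Hence G1 ≅ G2.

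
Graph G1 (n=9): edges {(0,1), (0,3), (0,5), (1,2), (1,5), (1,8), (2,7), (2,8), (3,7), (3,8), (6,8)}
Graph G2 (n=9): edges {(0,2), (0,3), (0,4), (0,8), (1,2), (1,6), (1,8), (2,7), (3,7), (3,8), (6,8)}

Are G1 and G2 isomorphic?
Yes, isomorphic

The graphs are isomorphic.
One valid mapping φ: V(G1) → V(G2): 0→1, 1→8, 2→3, 3→2, 4→5, 5→6, 6→4, 7→7, 8→0

Verify φ preserves adjacency — for each edge of G1, its image is an edge of G2:
  (0,1) → (φ(0),φ(1)) = (1,8) ∈ E(G2) ✓
  (0,3) → (φ(0),φ(3)) = (1,2) ∈ E(G2) ✓
  (0,5) → (φ(0),φ(5)) = (1,6) ∈ E(G2) ✓
  (1,2) → (φ(1),φ(2)) = (3,8) ∈ E(G2) ✓
  (1,5) → (φ(1),φ(5)) = (6,8) ∈ E(G2) ✓
  (1,8) → (φ(1),φ(8)) = (0,8) ∈ E(G2) ✓
  (2,7) → (φ(2),φ(7)) = (3,7) ∈ E(G2) ✓
  (2,8) → (φ(2),φ(8)) = (0,3) ∈ E(G2) ✓
  (3,7) → (φ(3),φ(7)) = (2,7) ∈ E(G2) ✓
  (3,8) → (φ(3),φ(8)) = (0,2) ∈ E(G2) ✓
  (6,8) → (φ(6),φ(8)) = (0,4) ∈ E(G2) ✓
All 11 edges of G1 map to edges of G2, and |E(G1)| = |E(G2)| = 11, so φ is a bijection on edges as well as vertices. Hence G1 ≅ G2.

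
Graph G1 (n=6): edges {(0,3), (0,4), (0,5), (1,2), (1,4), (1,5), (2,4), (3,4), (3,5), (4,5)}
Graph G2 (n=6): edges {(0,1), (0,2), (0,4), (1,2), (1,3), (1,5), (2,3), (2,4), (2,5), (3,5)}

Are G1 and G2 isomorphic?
Yes, isomorphic

The graphs are isomorphic.
One valid mapping φ: V(G1) → V(G2): 0→3, 1→0, 2→4, 3→5, 4→2, 5→1

Verify φ preserves adjacency — for each edge of G1, its image is an edge of G2:
  (0,3) → (φ(0),φ(3)) = (3,5) ∈ E(G2) ✓
  (0,4) → (φ(0),φ(4)) = (2,3) ∈ E(G2) ✓
  (0,5) → (φ(0),φ(5)) = (1,3) ∈ E(G2) ✓
  (1,2) → (φ(1),φ(2)) = (0,4) ∈ E(G2) ✓
  (1,4) → (φ(1),φ(4)) = (0,2) ∈ E(G2) ✓
  (1,5) → (φ(1),φ(5)) = (0,1) ∈ E(G2) ✓
  (2,4) → (φ(2),φ(4)) = (2,4) ∈ E(G2) ✓
  (3,4) → (φ(3),φ(4)) = (2,5) ∈ E(G2) ✓
  (3,5) → (φ(3),φ(5)) = (1,5) ∈ E(G2) ✓
  (4,5) → (φ(4),φ(5)) = (1,2) ∈ E(G2) ✓
All 10 edges of G1 map to edges of G2, and |E(G1)| = |E(G2)| = 10, so φ is a bijection on edges as well as vertices. Hence G1 ≅ G2.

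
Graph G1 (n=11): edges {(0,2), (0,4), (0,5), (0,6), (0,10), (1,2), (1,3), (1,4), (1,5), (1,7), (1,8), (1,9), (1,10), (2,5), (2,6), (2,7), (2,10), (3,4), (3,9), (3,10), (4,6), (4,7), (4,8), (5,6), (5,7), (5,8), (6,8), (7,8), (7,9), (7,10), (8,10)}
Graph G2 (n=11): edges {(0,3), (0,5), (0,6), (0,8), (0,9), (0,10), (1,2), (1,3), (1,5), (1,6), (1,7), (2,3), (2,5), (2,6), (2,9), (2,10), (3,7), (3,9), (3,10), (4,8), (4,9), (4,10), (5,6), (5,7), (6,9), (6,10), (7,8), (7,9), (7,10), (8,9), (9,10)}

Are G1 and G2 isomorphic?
Yes, isomorphic

The graphs are isomorphic.
One valid mapping φ: V(G1) → V(G2): 0→5, 1→9, 2→6, 3→8, 4→7, 5→2, 6→1, 7→10, 8→3, 9→4, 10→0

Verify φ preserves adjacency — for each edge of G1, its image is an edge of G2:
  (0,2) → (φ(0),φ(2)) = (5,6) ∈ E(G2) ✓
  (0,4) → (φ(0),φ(4)) = (5,7) ∈ E(G2) ✓
  (0,5) → (φ(0),φ(5)) = (2,5) ∈ E(G2) ✓
  (0,6) → (φ(0),φ(6)) = (1,5) ∈ E(G2) ✓
  (0,10) → (φ(0),φ(10)) = (0,5) ∈ E(G2) ✓
  (1,2) → (φ(1),φ(2)) = (6,9) ∈ E(G2) ✓
  (1,3) → (φ(1),φ(3)) = (8,9) ∈ E(G2) ✓
  (1,4) → (φ(1),φ(4)) = (7,9) ∈ E(G2) ✓
  (1,5) → (φ(1),φ(5)) = (2,9) ∈ E(G2) ✓
  (1,7) → (φ(1),φ(7)) = (9,10) ∈ E(G2) ✓
  (1,8) → (φ(1),φ(8)) = (3,9) ∈ E(G2) ✓
  (1,9) → (φ(1),φ(9)) = (4,9) ∈ E(G2) ✓
  (1,10) → (φ(1),φ(10)) = (0,9) ∈ E(G2) ✓
  (2,5) → (φ(2),φ(5)) = (2,6) ∈ E(G2) ✓
  (2,6) → (φ(2),φ(6)) = (1,6) ∈ E(G2) ✓
  (2,7) → (φ(2),φ(7)) = (6,10) ∈ E(G2) ✓
  (2,10) → (φ(2),φ(10)) = (0,6) ∈ E(G2) ✓
  (3,4) → (φ(3),φ(4)) = (7,8) ∈ E(G2) ✓
  (3,9) → (φ(3),φ(9)) = (4,8) ∈ E(G2) ✓
  (3,10) → (φ(3),φ(10)) = (0,8) ∈ E(G2) ✓
  (4,6) → (φ(4),φ(6)) = (1,7) ∈ E(G2) ✓
  (4,7) → (φ(4),φ(7)) = (7,10) ∈ E(G2) ✓
  (4,8) → (φ(4),φ(8)) = (3,7) ∈ E(G2) ✓
  (5,6) → (φ(5),φ(6)) = (1,2) ∈ E(G2) ✓
  (5,7) → (φ(5),φ(7)) = (2,10) ∈ E(G2) ✓
  (5,8) → (φ(5),φ(8)) = (2,3) ∈ E(G2) ✓
  (6,8) → (φ(6),φ(8)) = (1,3) ∈ E(G2) ✓
  (7,8) → (φ(7),φ(8)) = (3,10) ∈ E(G2) ✓
  (7,9) → (φ(7),φ(9)) = (4,10) ∈ E(G2) ✓
  (7,10) → (φ(7),φ(10)) = (0,10) ∈ E(G2) ✓
  (8,10) → (φ(8),φ(10)) = (0,3) ∈ E(G2) ✓
All 31 edges of G1 map to edges of G2, and |E(G1)| = |E(G2)| = 31, so φ is a bijection on edges as well as vertices. Hence G1 ≅ G2.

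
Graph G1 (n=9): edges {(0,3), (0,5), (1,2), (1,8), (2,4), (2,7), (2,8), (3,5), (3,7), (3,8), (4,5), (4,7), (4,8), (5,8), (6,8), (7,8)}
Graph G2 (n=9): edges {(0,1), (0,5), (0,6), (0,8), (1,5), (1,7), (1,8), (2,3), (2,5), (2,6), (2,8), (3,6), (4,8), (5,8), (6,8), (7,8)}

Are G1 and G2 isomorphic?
Yes, isomorphic

The graphs are isomorphic.
One valid mapping φ: V(G1) → V(G2): 0→3, 1→7, 2→1, 3→2, 4→0, 5→6, 6→4, 7→5, 8→8

Verify φ preserves adjacency — for each edge of G1, its image is an edge of G2:
  (0,3) → (φ(0),φ(3)) = (2,3) ∈ E(G2) ✓
  (0,5) → (φ(0),φ(5)) = (3,6) ∈ E(G2) ✓
  (1,2) → (φ(1),φ(2)) = (1,7) ∈ E(G2) ✓
  (1,8) → (φ(1),φ(8)) = (7,8) ∈ E(G2) ✓
  (2,4) → (φ(2),φ(4)) = (0,1) ∈ E(G2) ✓
  (2,7) → (φ(2),φ(7)) = (1,5) ∈ E(G2) ✓
  (2,8) → (φ(2),φ(8)) = (1,8) ∈ E(G2) ✓
  (3,5) → (φ(3),φ(5)) = (2,6) ∈ E(G2) ✓
  (3,7) → (φ(3),φ(7)) = (2,5) ∈ E(G2) ✓
  (3,8) → (φ(3),φ(8)) = (2,8) ∈ E(G2) ✓
  (4,5) → (φ(4),φ(5)) = (0,6) ∈ E(G2) ✓
  (4,7) → (φ(4),φ(7)) = (0,5) ∈ E(G2) ✓
  (4,8) → (φ(4),φ(8)) = (0,8) ∈ E(G2) ✓
  (5,8) → (φ(5),φ(8)) = (6,8) ∈ E(G2) ✓
  (6,8) → (φ(6),φ(8)) = (4,8) ∈ E(G2) ✓
  (7,8) → (φ(7),φ(8)) = (5,8) ∈ E(G2) ✓
All 16 edges of G1 map to edges of G2, and |E(G1)| = |E(G2)| = 16, so φ is a bijection on edges as well as vertices. Hence G1 ≅ G2.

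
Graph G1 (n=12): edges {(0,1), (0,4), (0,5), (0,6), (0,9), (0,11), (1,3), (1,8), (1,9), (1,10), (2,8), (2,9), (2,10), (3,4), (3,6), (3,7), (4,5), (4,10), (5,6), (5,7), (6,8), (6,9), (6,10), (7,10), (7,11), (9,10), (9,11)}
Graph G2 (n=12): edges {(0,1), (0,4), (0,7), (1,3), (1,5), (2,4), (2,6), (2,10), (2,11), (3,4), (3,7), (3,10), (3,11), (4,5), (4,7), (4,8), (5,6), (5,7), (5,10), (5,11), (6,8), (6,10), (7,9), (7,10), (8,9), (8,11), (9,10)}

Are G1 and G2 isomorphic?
Yes, isomorphic

The graphs are isomorphic.
One valid mapping φ: V(G1) → V(G2): 0→10, 1→3, 2→0, 3→11, 4→2, 5→6, 6→5, 7→8, 8→1, 9→7, 10→4, 11→9

Verify φ preserves adjacency — for each edge of G1, its image is an edge of G2:
  (0,1) → (φ(0),φ(1)) = (3,10) ∈ E(G2) ✓
  (0,4) → (φ(0),φ(4)) = (2,10) ∈ E(G2) ✓
  (0,5) → (φ(0),φ(5)) = (6,10) ∈ E(G2) ✓
  (0,6) → (φ(0),φ(6)) = (5,10) ∈ E(G2) ✓
  (0,9) → (φ(0),φ(9)) = (7,10) ∈ E(G2) ✓
  (0,11) → (φ(0),φ(11)) = (9,10) ∈ E(G2) ✓
  (1,3) → (φ(1),φ(3)) = (3,11) ∈ E(G2) ✓
  (1,8) → (φ(1),φ(8)) = (1,3) ∈ E(G2) ✓
  (1,9) → (φ(1),φ(9)) = (3,7) ∈ E(G2) ✓
  (1,10) → (φ(1),φ(10)) = (3,4) ∈ E(G2) ✓
  (2,8) → (φ(2),φ(8)) = (0,1) ∈ E(G2) ✓
  (2,9) → (φ(2),φ(9)) = (0,7) ∈ E(G2) ✓
  (2,10) → (φ(2),φ(10)) = (0,4) ∈ E(G2) ✓
  (3,4) → (φ(3),φ(4)) = (2,11) ∈ E(G2) ✓
  (3,6) → (φ(3),φ(6)) = (5,11) ∈ E(G2) ✓
  (3,7) → (φ(3),φ(7)) = (8,11) ∈ E(G2) ✓
  (4,5) → (φ(4),φ(5)) = (2,6) ∈ E(G2) ✓
  (4,10) → (φ(4),φ(10)) = (2,4) ∈ E(G2) ✓
  (5,6) → (φ(5),φ(6)) = (5,6) ∈ E(G2) ✓
  (5,7) → (φ(5),φ(7)) = (6,8) ∈ E(G2) ✓
  (6,8) → (φ(6),φ(8)) = (1,5) ∈ E(G2) ✓
  (6,9) → (φ(6),φ(9)) = (5,7) ∈ E(G2) ✓
  (6,10) → (φ(6),φ(10)) = (4,5) ∈ E(G2) ✓
  (7,10) → (φ(7),φ(10)) = (4,8) ∈ E(G2) ✓
  (7,11) → (φ(7),φ(11)) = (8,9) ∈ E(G2) ✓
  (9,10) → (φ(9),φ(10)) = (4,7) ∈ E(G2) ✓
  (9,11) → (φ(9),φ(11)) = (7,9) ∈ E(G2) ✓
All 27 edges of G1 map to edges of G2, and |E(G1)| = |E(G2)| = 27, so φ is a bijection on edges as well as vertices. Hence G1 ≅ G2.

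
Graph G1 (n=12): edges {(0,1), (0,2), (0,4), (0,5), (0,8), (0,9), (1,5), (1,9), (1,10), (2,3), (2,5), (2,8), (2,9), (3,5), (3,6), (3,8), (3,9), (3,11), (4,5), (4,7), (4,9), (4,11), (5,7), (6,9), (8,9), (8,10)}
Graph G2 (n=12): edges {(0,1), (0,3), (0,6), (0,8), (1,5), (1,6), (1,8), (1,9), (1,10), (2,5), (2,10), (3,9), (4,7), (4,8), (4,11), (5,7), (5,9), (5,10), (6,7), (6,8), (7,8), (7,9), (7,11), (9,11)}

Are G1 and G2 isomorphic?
No, not isomorphic

The graphs are NOT isomorphic.

Degrees in G1: deg(0)=6, deg(1)=4, deg(2)=5, deg(3)=6, deg(4)=5, deg(5)=6, deg(6)=2, deg(7)=2, deg(8)=5, deg(9)=7, deg(10)=2, deg(11)=2.
Sorted degree sequence of G1: [7, 6, 6, 6, 5, 5, 5, 4, 2, 2, 2, 2].
Degrees in G2: deg(0)=4, deg(1)=6, deg(2)=2, deg(3)=2, deg(4)=3, deg(5)=5, deg(6)=4, deg(7)=6, deg(8)=5, deg(9)=5, deg(10)=3, deg(11)=3.
Sorted degree sequence of G2: [6, 6, 5, 5, 5, 4, 4, 3, 3, 3, 2, 2].
The (sorted) degree sequence is an isomorphism invariant, so since G1 and G2 have different degree sequences they cannot be isomorphic.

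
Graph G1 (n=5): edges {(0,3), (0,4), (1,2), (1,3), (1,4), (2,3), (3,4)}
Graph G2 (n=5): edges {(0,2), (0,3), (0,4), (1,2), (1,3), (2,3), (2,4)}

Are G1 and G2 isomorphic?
Yes, isomorphic

The graphs are isomorphic.
One valid mapping φ: V(G1) → V(G2): 0→1, 1→0, 2→4, 3→2, 4→3

Verify φ preserves adjacency — for each edge of G1, its image is an edge of G2:
  (0,3) → (φ(0),φ(3)) = (1,2) ∈ E(G2) ✓
  (0,4) → (φ(0),φ(4)) = (1,3) ∈ E(G2) ✓
  (1,2) → (φ(1),φ(2)) = (0,4) ∈ E(G2) ✓
  (1,3) → (φ(1),φ(3)) = (0,2) ∈ E(G2) ✓
  (1,4) → (φ(1),φ(4)) = (0,3) ∈ E(G2) ✓
  (2,3) → (φ(2),φ(3)) = (2,4) ∈ E(G2) ✓
  (3,4) → (φ(3),φ(4)) = (2,3) ∈ E(G2) ✓
All 7 edges of G1 map to edges of G2, and |E(G1)| = |E(G2)| = 7, so φ is a bijection on edges as well as vertices. Hence G1 ≅ G2.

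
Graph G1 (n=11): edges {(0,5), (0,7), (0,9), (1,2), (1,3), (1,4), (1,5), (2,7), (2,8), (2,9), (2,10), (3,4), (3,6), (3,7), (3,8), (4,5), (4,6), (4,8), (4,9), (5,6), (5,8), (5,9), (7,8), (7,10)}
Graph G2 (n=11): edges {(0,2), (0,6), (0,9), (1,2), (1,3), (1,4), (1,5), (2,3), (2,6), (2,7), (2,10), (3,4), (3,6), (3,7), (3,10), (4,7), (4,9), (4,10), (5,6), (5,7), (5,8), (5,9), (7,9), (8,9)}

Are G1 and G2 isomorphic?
Yes, isomorphic

The graphs are isomorphic.
One valid mapping φ: V(G1) → V(G2): 0→0, 1→1, 2→5, 3→4, 4→3, 5→2, 6→10, 7→9, 8→7, 9→6, 10→8

Verify φ preserves adjacency — for each edge of G1, its image is an edge of G2:
  (0,5) → (φ(0),φ(5)) = (0,2) ∈ E(G2) ✓
  (0,7) → (φ(0),φ(7)) = (0,9) ∈ E(G2) ✓
  (0,9) → (φ(0),φ(9)) = (0,6) ∈ E(G2) ✓
  (1,2) → (φ(1),φ(2)) = (1,5) ∈ E(G2) ✓
  (1,3) → (φ(1),φ(3)) = (1,4) ∈ E(G2) ✓
  (1,4) → (φ(1),φ(4)) = (1,3) ∈ E(G2) ✓
  (1,5) → (φ(1),φ(5)) = (1,2) ∈ E(G2) ✓
  (2,7) → (φ(2),φ(7)) = (5,9) ∈ E(G2) ✓
  (2,8) → (φ(2),φ(8)) = (5,7) ∈ E(G2) ✓
  (2,9) → (φ(2),φ(9)) = (5,6) ∈ E(G2) ✓
  (2,10) → (φ(2),φ(10)) = (5,8) ∈ E(G2) ✓
  (3,4) → (φ(3),φ(4)) = (3,4) ∈ E(G2) ✓
  (3,6) → (φ(3),φ(6)) = (4,10) ∈ E(G2) ✓
  (3,7) → (φ(3),φ(7)) = (4,9) ∈ E(G2) ✓
  (3,8) → (φ(3),φ(8)) = (4,7) ∈ E(G2) ✓
  (4,5) → (φ(4),φ(5)) = (2,3) ∈ E(G2) ✓
  (4,6) → (φ(4),φ(6)) = (3,10) ∈ E(G2) ✓
  (4,8) → (φ(4),φ(8)) = (3,7) ∈ E(G2) ✓
  (4,9) → (φ(4),φ(9)) = (3,6) ∈ E(G2) ✓
  (5,6) → (φ(5),φ(6)) = (2,10) ∈ E(G2) ✓
  (5,8) → (φ(5),φ(8)) = (2,7) ∈ E(G2) ✓
  (5,9) → (φ(5),φ(9)) = (2,6) ∈ E(G2) ✓
  (7,8) → (φ(7),φ(8)) = (7,9) ∈ E(G2) ✓
  (7,10) → (φ(7),φ(10)) = (8,9) ∈ E(G2) ✓
All 24 edges of G1 map to edges of G2, and |E(G1)| = |E(G2)| = 24, so φ is a bijection on edges as well as vertices. Hence G1 ≅ G2.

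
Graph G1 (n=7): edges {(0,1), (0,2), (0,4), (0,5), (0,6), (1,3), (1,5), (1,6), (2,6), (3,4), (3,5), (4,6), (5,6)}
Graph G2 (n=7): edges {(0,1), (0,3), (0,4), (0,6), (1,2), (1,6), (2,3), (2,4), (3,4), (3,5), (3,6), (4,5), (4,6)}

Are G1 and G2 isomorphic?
Yes, isomorphic

The graphs are isomorphic.
One valid mapping φ: V(G1) → V(G2): 0→4, 1→0, 2→5, 3→1, 4→2, 5→6, 6→3

Verify φ preserves adjacency — for each edge of G1, its image is an edge of G2:
  (0,1) → (φ(0),φ(1)) = (0,4) ∈ E(G2) ✓
  (0,2) → (φ(0),φ(2)) = (4,5) ∈ E(G2) ✓
  (0,4) → (φ(0),φ(4)) = (2,4) ∈ E(G2) ✓
  (0,5) → (φ(0),φ(5)) = (4,6) ∈ E(G2) ✓
  (0,6) → (φ(0),φ(6)) = (3,4) ∈ E(G2) ✓
  (1,3) → (φ(1),φ(3)) = (0,1) ∈ E(G2) ✓
  (1,5) → (φ(1),φ(5)) = (0,6) ∈ E(G2) ✓
  (1,6) → (φ(1),φ(6)) = (0,3) ∈ E(G2) ✓
  (2,6) → (φ(2),φ(6)) = (3,5) ∈ E(G2) ✓
  (3,4) → (φ(3),φ(4)) = (1,2) ∈ E(G2) ✓
  (3,5) → (φ(3),φ(5)) = (1,6) ∈ E(G2) ✓
  (4,6) → (φ(4),φ(6)) = (2,3) ∈ E(G2) ✓
  (5,6) → (φ(5),φ(6)) = (3,6) ∈ E(G2) ✓
All 13 edges of G1 map to edges of G2, and |E(G1)| = |E(G2)| = 13, so φ is a bijection on edges as well as vertices. Hence G1 ≅ G2.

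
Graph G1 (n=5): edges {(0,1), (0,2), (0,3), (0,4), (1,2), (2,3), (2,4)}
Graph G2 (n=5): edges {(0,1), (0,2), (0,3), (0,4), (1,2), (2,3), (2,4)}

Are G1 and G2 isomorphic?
Yes, isomorphic

The graphs are isomorphic.
One valid mapping φ: V(G1) → V(G2): 0→0, 1→4, 2→2, 3→3, 4→1

Verify φ preserves adjacency — for each edge of G1, its image is an edge of G2:
  (0,1) → (φ(0),φ(1)) = (0,4) ∈ E(G2) ✓
  (0,2) → (φ(0),φ(2)) = (0,2) ∈ E(G2) ✓
  (0,3) → (φ(0),φ(3)) = (0,3) ∈ E(G2) ✓
  (0,4) → (φ(0),φ(4)) = (0,1) ∈ E(G2) ✓
  (1,2) → (φ(1),φ(2)) = (2,4) ∈ E(G2) ✓
  (2,3) → (φ(2),φ(3)) = (2,3) ∈ E(G2) ✓
  (2,4) → (φ(2),φ(4)) = (1,2) ∈ E(G2) ✓
All 7 edges of G1 map to edges of G2, and |E(G1)| = |E(G2)| = 7, so φ is a bijection on edges as well as vertices. Hence G1 ≅ G2.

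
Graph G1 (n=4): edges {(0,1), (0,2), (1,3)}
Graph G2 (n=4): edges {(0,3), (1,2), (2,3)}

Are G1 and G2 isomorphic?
Yes, isomorphic

The graphs are isomorphic.
One valid mapping φ: V(G1) → V(G2): 0→2, 1→3, 2→1, 3→0

Verify φ preserves adjacency — for each edge of G1, its image is an edge of G2:
  (0,1) → (φ(0),φ(1)) = (2,3) ∈ E(G2) ✓
  (0,2) → (φ(0),φ(2)) = (1,2) ∈ E(G2) ✓
  (1,3) → (φ(1),φ(3)) = (0,3) ∈ E(G2) ✓
All 3 edges of G1 map to edges of G2, and |E(G1)| = |E(G2)| = 3, so φ is a bijection on edges as well as vertices. Hence G1 ≅ G2.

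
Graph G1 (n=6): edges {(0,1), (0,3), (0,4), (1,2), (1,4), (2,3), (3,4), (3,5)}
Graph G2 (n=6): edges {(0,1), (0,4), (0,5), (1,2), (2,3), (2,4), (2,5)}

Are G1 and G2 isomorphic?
No, not isomorphic

The graphs are NOT isomorphic.

Counting triangles (3-cliques): G1 has 2, G2 has 0.
Triangle count is an isomorphism invariant, so differing triangle counts rule out isomorphism.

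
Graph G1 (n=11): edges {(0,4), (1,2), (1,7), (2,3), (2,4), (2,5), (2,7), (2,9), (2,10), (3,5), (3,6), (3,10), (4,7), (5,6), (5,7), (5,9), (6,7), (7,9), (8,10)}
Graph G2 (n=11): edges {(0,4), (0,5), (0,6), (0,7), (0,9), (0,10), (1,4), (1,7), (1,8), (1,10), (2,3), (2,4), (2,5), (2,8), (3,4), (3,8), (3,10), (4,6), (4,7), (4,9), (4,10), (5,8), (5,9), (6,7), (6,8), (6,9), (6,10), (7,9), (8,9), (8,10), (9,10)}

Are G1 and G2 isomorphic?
No, not isomorphic

The graphs are NOT isomorphic.

Degrees in G1: deg(0)=1, deg(1)=2, deg(2)=7, deg(3)=4, deg(4)=3, deg(5)=5, deg(6)=3, deg(7)=6, deg(8)=1, deg(9)=3, deg(10)=3.
Sorted degree sequence of G1: [7, 6, 5, 4, 3, 3, 3, 3, 2, 1, 1].
Degrees in G2: deg(0)=6, deg(1)=4, deg(2)=4, deg(3)=4, deg(4)=8, deg(5)=4, deg(6)=6, deg(7)=5, deg(8)=7, deg(9)=7, deg(10)=7.
Sorted degree sequence of G2: [8, 7, 7, 7, 6, 6, 5, 4, 4, 4, 4].
The (sorted) degree sequence is an isomorphism invariant, so since G1 and G2 have different degree sequences they cannot be isomorphic.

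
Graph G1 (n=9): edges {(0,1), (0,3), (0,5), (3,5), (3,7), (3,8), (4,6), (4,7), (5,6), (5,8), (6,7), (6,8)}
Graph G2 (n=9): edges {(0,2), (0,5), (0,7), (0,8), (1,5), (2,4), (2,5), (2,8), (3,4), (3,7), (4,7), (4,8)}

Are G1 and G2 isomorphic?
Yes, isomorphic

The graphs are isomorphic.
One valid mapping φ: V(G1) → V(G2): 0→5, 1→1, 2→6, 3→0, 4→3, 5→2, 6→4, 7→7, 8→8

Verify φ preserves adjacency — for each edge of G1, its image is an edge of G2:
  (0,1) → (φ(0),φ(1)) = (1,5) ∈ E(G2) ✓
  (0,3) → (φ(0),φ(3)) = (0,5) ∈ E(G2) ✓
  (0,5) → (φ(0),φ(5)) = (2,5) ∈ E(G2) ✓
  (3,5) → (φ(3),φ(5)) = (0,2) ∈ E(G2) ✓
  (3,7) → (φ(3),φ(7)) = (0,7) ∈ E(G2) ✓
  (3,8) → (φ(3),φ(8)) = (0,8) ∈ E(G2) ✓
  (4,6) → (φ(4),φ(6)) = (3,4) ∈ E(G2) ✓
  (4,7) → (φ(4),φ(7)) = (3,7) ∈ E(G2) ✓
  (5,6) → (φ(5),φ(6)) = (2,4) ∈ E(G2) ✓
  (5,8) → (φ(5),φ(8)) = (2,8) ∈ E(G2) ✓
  (6,7) → (φ(6),φ(7)) = (4,7) ∈ E(G2) ✓
  (6,8) → (φ(6),φ(8)) = (4,8) ∈ E(G2) ✓
All 12 edges of G1 map to edges of G2, and |E(G1)| = |E(G2)| = 12, so φ is a bijection on edges as well as vertices. Hence G1 ≅ G2.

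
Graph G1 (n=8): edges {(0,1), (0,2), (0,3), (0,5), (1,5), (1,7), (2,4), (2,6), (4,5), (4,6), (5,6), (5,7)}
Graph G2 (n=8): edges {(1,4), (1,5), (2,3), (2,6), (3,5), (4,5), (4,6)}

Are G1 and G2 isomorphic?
No, not isomorphic

The graphs are NOT isomorphic.

Connected components of G1: 1 component(s) with vertex sets [[0, 1, 2, 3, 4, 5, 6, 7]], sizes [8].
Connected components of G2: 3 component(s) with vertex sets [[0], [7], [1, 2, 3, 4, 5, 6]], sizes [1, 1, 6].
The number of connected components (and the multiset of component sizes) is an isomorphism invariant — an isomorphism maps each component of G1 bijectively onto a component of G2. Since G1 has 1 component(s) and G2 has 3, they cannot be isomorphic.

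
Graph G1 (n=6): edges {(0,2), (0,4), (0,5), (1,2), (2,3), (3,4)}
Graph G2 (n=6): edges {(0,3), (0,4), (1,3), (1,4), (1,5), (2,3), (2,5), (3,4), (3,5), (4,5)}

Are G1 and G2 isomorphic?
No, not isomorphic

The graphs are NOT isomorphic.

Counting triangles (3-cliques): G1 has 0, G2 has 6.
Triangle count is an isomorphism invariant, so differing triangle counts rule out isomorphism.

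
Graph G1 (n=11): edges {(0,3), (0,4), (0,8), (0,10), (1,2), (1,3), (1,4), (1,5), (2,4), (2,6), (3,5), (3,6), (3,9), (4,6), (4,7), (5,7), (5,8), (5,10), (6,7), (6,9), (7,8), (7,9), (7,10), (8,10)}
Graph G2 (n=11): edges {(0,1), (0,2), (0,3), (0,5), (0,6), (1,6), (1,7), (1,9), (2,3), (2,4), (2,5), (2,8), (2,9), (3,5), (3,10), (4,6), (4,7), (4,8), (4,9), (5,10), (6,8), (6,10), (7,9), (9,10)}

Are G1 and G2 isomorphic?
Yes, isomorphic

The graphs are isomorphic.
One valid mapping φ: V(G1) → V(G2): 0→10, 1→1, 2→7, 3→6, 4→9, 5→0, 6→4, 7→2, 8→3, 9→8, 10→5

Verify φ preserves adjacency — for each edge of G1, its image is an edge of G2:
  (0,3) → (φ(0),φ(3)) = (6,10) ∈ E(G2) ✓
  (0,4) → (φ(0),φ(4)) = (9,10) ∈ E(G2) ✓
  (0,8) → (φ(0),φ(8)) = (3,10) ∈ E(G2) ✓
  (0,10) → (φ(0),φ(10)) = (5,10) ∈ E(G2) ✓
  (1,2) → (φ(1),φ(2)) = (1,7) ∈ E(G2) ✓
  (1,3) → (φ(1),φ(3)) = (1,6) ∈ E(G2) ✓
  (1,4) → (φ(1),φ(4)) = (1,9) ∈ E(G2) ✓
  (1,5) → (φ(1),φ(5)) = (0,1) ∈ E(G2) ✓
  (2,4) → (φ(2),φ(4)) = (7,9) ∈ E(G2) ✓
  (2,6) → (φ(2),φ(6)) = (4,7) ∈ E(G2) ✓
  (3,5) → (φ(3),φ(5)) = (0,6) ∈ E(G2) ✓
  (3,6) → (φ(3),φ(6)) = (4,6) ∈ E(G2) ✓
  (3,9) → (φ(3),φ(9)) = (6,8) ∈ E(G2) ✓
  (4,6) → (φ(4),φ(6)) = (4,9) ∈ E(G2) ✓
  (4,7) → (φ(4),φ(7)) = (2,9) ∈ E(G2) ✓
  (5,7) → (φ(5),φ(7)) = (0,2) ∈ E(G2) ✓
  (5,8) → (φ(5),φ(8)) = (0,3) ∈ E(G2) ✓
  (5,10) → (φ(5),φ(10)) = (0,5) ∈ E(G2) ✓
  (6,7) → (φ(6),φ(7)) = (2,4) ∈ E(G2) ✓
  (6,9) → (φ(6),φ(9)) = (4,8) ∈ E(G2) ✓
  (7,8) → (φ(7),φ(8)) = (2,3) ∈ E(G2) ✓
  (7,9) → (φ(7),φ(9)) = (2,8) ∈ E(G2) ✓
  (7,10) → (φ(7),φ(10)) = (2,5) ∈ E(G2) ✓
  (8,10) → (φ(8),φ(10)) = (3,5) ∈ E(G2) ✓
All 24 edges of G1 map to edges of G2, and |E(G1)| = |E(G2)| = 24, so φ is a bijection on edges as well as vertices. Hence G1 ≅ G2.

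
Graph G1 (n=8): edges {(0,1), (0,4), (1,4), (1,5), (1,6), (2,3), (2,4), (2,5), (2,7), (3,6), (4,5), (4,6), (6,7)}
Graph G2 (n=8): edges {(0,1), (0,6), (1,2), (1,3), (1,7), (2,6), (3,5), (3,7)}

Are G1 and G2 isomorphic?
No, not isomorphic

The graphs are NOT isomorphic.

Degrees in G1: deg(0)=2, deg(1)=4, deg(2)=4, deg(3)=2, deg(4)=5, deg(5)=3, deg(6)=4, deg(7)=2.
Sorted degree sequence of G1: [5, 4, 4, 4, 3, 2, 2, 2].
Degrees in G2: deg(0)=2, deg(1)=4, deg(2)=2, deg(3)=3, deg(4)=0, deg(5)=1, deg(6)=2, deg(7)=2.
Sorted degree sequence of G2: [4, 3, 2, 2, 2, 2, 1, 0].
The (sorted) degree sequence is an isomorphism invariant, so since G1 and G2 have different degree sequences they cannot be isomorphic.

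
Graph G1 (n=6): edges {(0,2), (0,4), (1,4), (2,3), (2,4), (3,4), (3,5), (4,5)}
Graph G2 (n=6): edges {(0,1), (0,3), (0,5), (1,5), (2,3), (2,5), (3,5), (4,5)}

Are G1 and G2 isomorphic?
Yes, isomorphic

The graphs are isomorphic.
One valid mapping φ: V(G1) → V(G2): 0→1, 1→4, 2→0, 3→3, 4→5, 5→2

Verify φ preserves adjacency — for each edge of G1, its image is an edge of G2:
  (0,2) → (φ(0),φ(2)) = (0,1) ∈ E(G2) ✓
  (0,4) → (φ(0),φ(4)) = (1,5) ∈ E(G2) ✓
  (1,4) → (φ(1),φ(4)) = (4,5) ∈ E(G2) ✓
  (2,3) → (φ(2),φ(3)) = (0,3) ∈ E(G2) ✓
  (2,4) → (φ(2),φ(4)) = (0,5) ∈ E(G2) ✓
  (3,4) → (φ(3),φ(4)) = (3,5) ∈ E(G2) ✓
  (3,5) → (φ(3),φ(5)) = (2,3) ∈ E(G2) ✓
  (4,5) → (φ(4),φ(5)) = (2,5) ∈ E(G2) ✓
All 8 edges of G1 map to edges of G2, and |E(G1)| = |E(G2)| = 8, so φ is a bijection on edges as well as vertices. Hence G1 ≅ G2.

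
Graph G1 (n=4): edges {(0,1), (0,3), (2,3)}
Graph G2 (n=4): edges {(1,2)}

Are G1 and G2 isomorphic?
No, not isomorphic

The graphs are NOT isomorphic.

Degrees in G1: deg(0)=2, deg(1)=1, deg(2)=1, deg(3)=2.
Sorted degree sequence of G1: [2, 2, 1, 1].
Degrees in G2: deg(0)=0, deg(1)=1, deg(2)=1, deg(3)=0.
Sorted degree sequence of G2: [1, 1, 0, 0].
The (sorted) degree sequence is an isomorphism invariant, so since G1 and G2 have different degree sequences they cannot be isomorphic.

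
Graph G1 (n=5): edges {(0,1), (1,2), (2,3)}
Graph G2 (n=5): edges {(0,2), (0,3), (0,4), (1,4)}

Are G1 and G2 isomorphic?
No, not isomorphic

The graphs are NOT isomorphic.

Degrees in G1: deg(0)=1, deg(1)=2, deg(2)=2, deg(3)=1, deg(4)=0.
Sorted degree sequence of G1: [2, 2, 1, 1, 0].
Degrees in G2: deg(0)=3, deg(1)=1, deg(2)=1, deg(3)=1, deg(4)=2.
Sorted degree sequence of G2: [3, 2, 1, 1, 1].
The (sorted) degree sequence is an isomorphism invariant, so since G1 and G2 have different degree sequences they cannot be isomorphic.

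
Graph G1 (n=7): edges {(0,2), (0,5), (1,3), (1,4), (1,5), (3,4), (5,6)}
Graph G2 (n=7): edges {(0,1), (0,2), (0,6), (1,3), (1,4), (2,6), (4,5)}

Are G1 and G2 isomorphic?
Yes, isomorphic

The graphs are isomorphic.
One valid mapping φ: V(G1) → V(G2): 0→4, 1→0, 2→5, 3→6, 4→2, 5→1, 6→3

Verify φ preserves adjacency — for each edge of G1, its image is an edge of G2:
  (0,2) → (φ(0),φ(2)) = (4,5) ∈ E(G2) ✓
  (0,5) → (φ(0),φ(5)) = (1,4) ∈ E(G2) ✓
  (1,3) → (φ(1),φ(3)) = (0,6) ∈ E(G2) ✓
  (1,4) → (φ(1),φ(4)) = (0,2) ∈ E(G2) ✓
  (1,5) → (φ(1),φ(5)) = (0,1) ∈ E(G2) ✓
  (3,4) → (φ(3),φ(4)) = (2,6) ∈ E(G2) ✓
  (5,6) → (φ(5),φ(6)) = (1,3) ∈ E(G2) ✓
All 7 edges of G1 map to edges of G2, and |E(G1)| = |E(G2)| = 7, so φ is a bijection on edges as well as vertices. Hence G1 ≅ G2.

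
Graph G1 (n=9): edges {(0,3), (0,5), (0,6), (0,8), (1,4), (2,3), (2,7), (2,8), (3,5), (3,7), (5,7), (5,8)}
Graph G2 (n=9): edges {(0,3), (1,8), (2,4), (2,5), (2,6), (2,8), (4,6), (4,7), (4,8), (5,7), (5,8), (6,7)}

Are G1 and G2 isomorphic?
Yes, isomorphic

The graphs are isomorphic.
One valid mapping φ: V(G1) → V(G2): 0→8, 1→0, 2→7, 3→4, 4→3, 5→2, 6→1, 7→6, 8→5

Verify φ preserves adjacency — for each edge of G1, its image is an edge of G2:
  (0,3) → (φ(0),φ(3)) = (4,8) ∈ E(G2) ✓
  (0,5) → (φ(0),φ(5)) = (2,8) ∈ E(G2) ✓
  (0,6) → (φ(0),φ(6)) = (1,8) ∈ E(G2) ✓
  (0,8) → (φ(0),φ(8)) = (5,8) ∈ E(G2) ✓
  (1,4) → (φ(1),φ(4)) = (0,3) ∈ E(G2) ✓
  (2,3) → (φ(2),φ(3)) = (4,7) ∈ E(G2) ✓
  (2,7) → (φ(2),φ(7)) = (6,7) ∈ E(G2) ✓
  (2,8) → (φ(2),φ(8)) = (5,7) ∈ E(G2) ✓
  (3,5) → (φ(3),φ(5)) = (2,4) ∈ E(G2) ✓
  (3,7) → (φ(3),φ(7)) = (4,6) ∈ E(G2) ✓
  (5,7) → (φ(5),φ(7)) = (2,6) ∈ E(G2) ✓
  (5,8) → (φ(5),φ(8)) = (2,5) ∈ E(G2) ✓
All 12 edges of G1 map to edges of G2, and |E(G1)| = |E(G2)| = 12, so φ is a bijection on edges as well as vertices. Hence G1 ≅ G2.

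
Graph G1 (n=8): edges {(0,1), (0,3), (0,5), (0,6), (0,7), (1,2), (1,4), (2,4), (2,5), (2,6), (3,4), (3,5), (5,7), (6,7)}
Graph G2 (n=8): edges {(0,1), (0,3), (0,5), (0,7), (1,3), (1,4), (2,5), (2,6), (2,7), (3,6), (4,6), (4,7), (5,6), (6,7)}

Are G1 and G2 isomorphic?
Yes, isomorphic

The graphs are isomorphic.
One valid mapping φ: V(G1) → V(G2): 0→6, 1→3, 2→0, 3→4, 4→1, 5→7, 6→5, 7→2

Verify φ preserves adjacency — for each edge of G1, its image is an edge of G2:
  (0,1) → (φ(0),φ(1)) = (3,6) ∈ E(G2) ✓
  (0,3) → (φ(0),φ(3)) = (4,6) ∈ E(G2) ✓
  (0,5) → (φ(0),φ(5)) = (6,7) ∈ E(G2) ✓
  (0,6) → (φ(0),φ(6)) = (5,6) ∈ E(G2) ✓
  (0,7) → (φ(0),φ(7)) = (2,6) ∈ E(G2) ✓
  (1,2) → (φ(1),φ(2)) = (0,3) ∈ E(G2) ✓
  (1,4) → (φ(1),φ(4)) = (1,3) ∈ E(G2) ✓
  (2,4) → (φ(2),φ(4)) = (0,1) ∈ E(G2) ✓
  (2,5) → (φ(2),φ(5)) = (0,7) ∈ E(G2) ✓
  (2,6) → (φ(2),φ(6)) = (0,5) ∈ E(G2) ✓
  (3,4) → (φ(3),φ(4)) = (1,4) ∈ E(G2) ✓
  (3,5) → (φ(3),φ(5)) = (4,7) ∈ E(G2) ✓
  (5,7) → (φ(5),φ(7)) = (2,7) ∈ E(G2) ✓
  (6,7) → (φ(6),φ(7)) = (2,5) ∈ E(G2) ✓
All 14 edges of G1 map to edges of G2, and |E(G1)| = |E(G2)| = 14, so φ is a bijection on edges as well as vertices. Hence G1 ≅ G2.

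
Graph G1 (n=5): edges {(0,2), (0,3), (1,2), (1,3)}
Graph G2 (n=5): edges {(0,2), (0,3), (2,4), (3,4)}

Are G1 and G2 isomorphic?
Yes, isomorphic

The graphs are isomorphic.
One valid mapping φ: V(G1) → V(G2): 0→4, 1→0, 2→3, 3→2, 4→1

Verify φ preserves adjacency — for each edge of G1, its image is an edge of G2:
  (0,2) → (φ(0),φ(2)) = (3,4) ∈ E(G2) ✓
  (0,3) → (φ(0),φ(3)) = (2,4) ∈ E(G2) ✓
  (1,2) → (φ(1),φ(2)) = (0,3) ∈ E(G2) ✓
  (1,3) → (φ(1),φ(3)) = (0,2) ∈ E(G2) ✓
All 4 edges of G1 map to edges of G2, and |E(G1)| = |E(G2)| = 4, so φ is a bijection on edges as well as vertices. Hence G1 ≅ G2.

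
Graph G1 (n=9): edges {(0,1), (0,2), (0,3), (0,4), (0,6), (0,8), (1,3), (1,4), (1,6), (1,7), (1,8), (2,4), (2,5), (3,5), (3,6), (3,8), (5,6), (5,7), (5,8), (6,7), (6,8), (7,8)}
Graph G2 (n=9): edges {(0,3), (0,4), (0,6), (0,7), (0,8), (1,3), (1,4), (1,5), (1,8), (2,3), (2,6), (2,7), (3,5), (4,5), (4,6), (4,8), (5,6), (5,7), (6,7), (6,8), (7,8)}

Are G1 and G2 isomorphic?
No, not isomorphic

The graphs are NOT isomorphic.

Degrees in G1: deg(0)=6, deg(1)=6, deg(2)=3, deg(3)=5, deg(4)=3, deg(5)=5, deg(6)=6, deg(7)=4, deg(8)=6.
Sorted degree sequence of G1: [6, 6, 6, 6, 5, 5, 4, 3, 3].
Degrees in G2: deg(0)=5, deg(1)=4, deg(2)=3, deg(3)=4, deg(4)=5, deg(5)=5, deg(6)=6, deg(7)=5, deg(8)=5.
Sorted degree sequence of G2: [6, 5, 5, 5, 5, 5, 4, 4, 3].
The (sorted) degree sequence is an isomorphism invariant, so since G1 and G2 have different degree sequences they cannot be isomorphic.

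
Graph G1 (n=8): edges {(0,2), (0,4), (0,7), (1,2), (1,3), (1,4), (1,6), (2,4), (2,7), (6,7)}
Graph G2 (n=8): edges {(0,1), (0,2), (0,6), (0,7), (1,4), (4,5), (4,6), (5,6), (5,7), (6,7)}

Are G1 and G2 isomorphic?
Yes, isomorphic

The graphs are isomorphic.
One valid mapping φ: V(G1) → V(G2): 0→5, 1→0, 2→6, 3→2, 4→7, 5→3, 6→1, 7→4

Verify φ preserves adjacency — for each edge of G1, its image is an edge of G2:
  (0,2) → (φ(0),φ(2)) = (5,6) ∈ E(G2) ✓
  (0,4) → (φ(0),φ(4)) = (5,7) ∈ E(G2) ✓
  (0,7) → (φ(0),φ(7)) = (4,5) ∈ E(G2) ✓
  (1,2) → (φ(1),φ(2)) = (0,6) ∈ E(G2) ✓
  (1,3) → (φ(1),φ(3)) = (0,2) ∈ E(G2) ✓
  (1,4) → (φ(1),φ(4)) = (0,7) ∈ E(G2) ✓
  (1,6) → (φ(1),φ(6)) = (0,1) ∈ E(G2) ✓
  (2,4) → (φ(2),φ(4)) = (6,7) ∈ E(G2) ✓
  (2,7) → (φ(2),φ(7)) = (4,6) ∈ E(G2) ✓
  (6,7) → (φ(6),φ(7)) = (1,4) ∈ E(G2) ✓
All 10 edges of G1 map to edges of G2, and |E(G1)| = |E(G2)| = 10, so φ is a bijection on edges as well as vertices. Hence G1 ≅ G2.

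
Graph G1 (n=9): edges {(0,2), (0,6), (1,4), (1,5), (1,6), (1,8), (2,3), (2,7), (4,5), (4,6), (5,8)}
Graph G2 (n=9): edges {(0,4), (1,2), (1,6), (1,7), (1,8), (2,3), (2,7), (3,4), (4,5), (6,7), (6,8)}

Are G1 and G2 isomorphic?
Yes, isomorphic

The graphs are isomorphic.
One valid mapping φ: V(G1) → V(G2): 0→3, 1→1, 2→4, 3→0, 4→7, 5→6, 6→2, 7→5, 8→8

Verify φ preserves adjacency — for each edge of G1, its image is an edge of G2:
  (0,2) → (φ(0),φ(2)) = (3,4) ∈ E(G2) ✓
  (0,6) → (φ(0),φ(6)) = (2,3) ∈ E(G2) ✓
  (1,4) → (φ(1),φ(4)) = (1,7) ∈ E(G2) ✓
  (1,5) → (φ(1),φ(5)) = (1,6) ∈ E(G2) ✓
  (1,6) → (φ(1),φ(6)) = (1,2) ∈ E(G2) ✓
  (1,8) → (φ(1),φ(8)) = (1,8) ∈ E(G2) ✓
  (2,3) → (φ(2),φ(3)) = (0,4) ∈ E(G2) ✓
  (2,7) → (φ(2),φ(7)) = (4,5) ∈ E(G2) ✓
  (4,5) → (φ(4),φ(5)) = (6,7) ∈ E(G2) ✓
  (4,6) → (φ(4),φ(6)) = (2,7) ∈ E(G2) ✓
  (5,8) → (φ(5),φ(8)) = (6,8) ∈ E(G2) ✓
All 11 edges of G1 map to edges of G2, and |E(G1)| = |E(G2)| = 11, so φ is a bijection on edges as well as vertices. Hence G1 ≅ G2.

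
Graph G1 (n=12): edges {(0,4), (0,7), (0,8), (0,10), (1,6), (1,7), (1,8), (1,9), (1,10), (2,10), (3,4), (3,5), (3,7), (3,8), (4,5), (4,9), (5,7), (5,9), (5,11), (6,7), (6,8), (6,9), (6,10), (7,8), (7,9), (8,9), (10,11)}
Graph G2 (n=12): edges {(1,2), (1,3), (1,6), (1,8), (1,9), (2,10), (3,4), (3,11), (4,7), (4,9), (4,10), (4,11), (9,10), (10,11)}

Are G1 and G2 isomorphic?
No, not isomorphic

The graphs are NOT isomorphic.

Connected components of G1: 1 component(s) with vertex sets [[0, 1, 2, 3, 4, 5, 6, 7, 8, 9, 10, 11]], sizes [12].
Connected components of G2: 3 component(s) with vertex sets [[0], [5], [1, 2, 3, 4, 6, 7, 8, 9, 10, 11]], sizes [1, 1, 10].
The number of connected components (and the multiset of component sizes) is an isomorphism invariant — an isomorphism maps each component of G1 bijectively onto a component of G2. Since G1 has 1 component(s) and G2 has 3, they cannot be isomorphic.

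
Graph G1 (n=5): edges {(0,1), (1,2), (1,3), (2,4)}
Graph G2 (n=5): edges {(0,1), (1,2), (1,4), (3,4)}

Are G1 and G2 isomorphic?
Yes, isomorphic

The graphs are isomorphic.
One valid mapping φ: V(G1) → V(G2): 0→2, 1→1, 2→4, 3→0, 4→3

Verify φ preserves adjacency — for each edge of G1, its image is an edge of G2:
  (0,1) → (φ(0),φ(1)) = (1,2) ∈ E(G2) ✓
  (1,2) → (φ(1),φ(2)) = (1,4) ∈ E(G2) ✓
  (1,3) → (φ(1),φ(3)) = (0,1) ∈ E(G2) ✓
  (2,4) → (φ(2),φ(4)) = (3,4) ∈ E(G2) ✓
All 4 edges of G1 map to edges of G2, and |E(G1)| = |E(G2)| = 4, so φ is a bijection on edges as well as vertices. Hence G1 ≅ G2.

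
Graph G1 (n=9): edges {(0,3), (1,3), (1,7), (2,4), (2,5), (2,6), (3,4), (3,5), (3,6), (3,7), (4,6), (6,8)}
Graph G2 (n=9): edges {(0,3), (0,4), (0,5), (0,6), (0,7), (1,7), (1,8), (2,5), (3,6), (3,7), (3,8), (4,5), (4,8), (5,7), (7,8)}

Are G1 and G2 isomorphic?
No, not isomorphic

The graphs are NOT isomorphic.

Degrees in G1: deg(0)=1, deg(1)=2, deg(2)=3, deg(3)=6, deg(4)=3, deg(5)=2, deg(6)=4, deg(7)=2, deg(8)=1.
Sorted degree sequence of G1: [6, 4, 3, 3, 2, 2, 2, 1, 1].
Degrees in G2: deg(0)=5, deg(1)=2, deg(2)=1, deg(3)=4, deg(4)=3, deg(5)=4, deg(6)=2, deg(7)=5, deg(8)=4.
Sorted degree sequence of G2: [5, 5, 4, 4, 4, 3, 2, 2, 1].
The (sorted) degree sequence is an isomorphism invariant, so since G1 and G2 have different degree sequences they cannot be isomorphic.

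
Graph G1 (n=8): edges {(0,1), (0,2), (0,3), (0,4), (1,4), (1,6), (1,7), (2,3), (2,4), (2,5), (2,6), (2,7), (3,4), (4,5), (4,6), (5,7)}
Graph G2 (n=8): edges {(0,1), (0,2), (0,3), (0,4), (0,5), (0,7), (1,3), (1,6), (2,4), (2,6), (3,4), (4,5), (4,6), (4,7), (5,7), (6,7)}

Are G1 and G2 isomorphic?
Yes, isomorphic

The graphs are isomorphic.
One valid mapping φ: V(G1) → V(G2): 0→7, 1→6, 2→0, 3→5, 4→4, 5→3, 6→2, 7→1

Verify φ preserves adjacency — for each edge of G1, its image is an edge of G2:
  (0,1) → (φ(0),φ(1)) = (6,7) ∈ E(G2) ✓
  (0,2) → (φ(0),φ(2)) = (0,7) ∈ E(G2) ✓
  (0,3) → (φ(0),φ(3)) = (5,7) ∈ E(G2) ✓
  (0,4) → (φ(0),φ(4)) = (4,7) ∈ E(G2) ✓
  (1,4) → (φ(1),φ(4)) = (4,6) ∈ E(G2) ✓
  (1,6) → (φ(1),φ(6)) = (2,6) ∈ E(G2) ✓
  (1,7) → (φ(1),φ(7)) = (1,6) ∈ E(G2) ✓
  (2,3) → (φ(2),φ(3)) = (0,5) ∈ E(G2) ✓
  (2,4) → (φ(2),φ(4)) = (0,4) ∈ E(G2) ✓
  (2,5) → (φ(2),φ(5)) = (0,3) ∈ E(G2) ✓
  (2,6) → (φ(2),φ(6)) = (0,2) ∈ E(G2) ✓
  (2,7) → (φ(2),φ(7)) = (0,1) ∈ E(G2) ✓
  (3,4) → (φ(3),φ(4)) = (4,5) ∈ E(G2) ✓
  (4,5) → (φ(4),φ(5)) = (3,4) ∈ E(G2) ✓
  (4,6) → (φ(4),φ(6)) = (2,4) ∈ E(G2) ✓
  (5,7) → (φ(5),φ(7)) = (1,3) ∈ E(G2) ✓
All 16 edges of G1 map to edges of G2, and |E(G1)| = |E(G2)| = 16, so φ is a bijection on edges as well as vertices. Hence G1 ≅ G2.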